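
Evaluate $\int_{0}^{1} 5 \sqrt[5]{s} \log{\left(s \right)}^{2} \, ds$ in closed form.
$\frac{625}{108}$

Consider the simpler parametrised integral
$$J(a) = \int_{0}^{1} 5 s^{a} \, ds = \frac{5}{a + 1}.$$

Differentiating under the integral sign brings down a factor of $\ln s$:
$$\frac{dJ}{da} = \int_{0}^{1} 5 s^{a} \log{\left(s \right)} \, ds = - \frac{5}{\left(a + 1\right)^{2}}.$$

Repeating twice in total — each differentiation brings down another $\ln s$ — gives
$$\frac{d^{2}J}{da^{2}} = \int_{0}^{1} 5 s^{a} \log{\left(s \right)}^{2} \, ds = \frac{10}{\left(a + 1\right)^{3}},$$
and the integrand here is exactly the target integrand, so $I = \frac{10}{\left(a + 1\right)^{3}}$.

Setting $a = \frac{1}{5}$:
$$I = \frac{625}{108}.$$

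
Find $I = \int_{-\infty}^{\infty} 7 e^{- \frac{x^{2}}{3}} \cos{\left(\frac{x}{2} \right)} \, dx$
$\frac{7 \sqrt{3} \sqrt{\pi}}{e^{\frac{3}{16}}}$

Let $b$ denote the cosine frequency and define $I(b) = \int_{-\infty}^{\infty} 7 e^{- \frac{x^{2}}{3}} \cos{\left(b x \right)} \, dx$.

Differentiating under the integral sign,
$$I'(b) = \int_{-\infty}^{\infty} - 7 x e^{- \frac{x^{2}}{3}} \sin{\left(b x \right)} \, dx.$$

Integrate $\int_{-\infty}^{\infty} x \sin(b x)\, e^{- \frac{x^{2}}{3}}\, dx$ by parts with $u = \sin(b x)$ and $dv = x\, e^{- \frac{x^{2}}{3}}\, dx$, giving $v = - \frac{3 e^{- \frac{x^{2}}{3}}}{2}$. The boundary term vanishes and
$$\int_{-\infty}^{\infty} x \sin(b x)\, e^{- \frac{x^{2}}{3}}\, dx = \frac{3 b}{2} \int_{-\infty}^{\infty} \cos(b x)\, e^{- \frac{x^{2}}{3}}\, dx,$$
so $I'(b) = - \frac{3 b}{2}\, I(b)$.

This is a separable first-order ODE; solving with the initial condition $I(0) = \int_{-\infty}^{\infty} 7 e^{- \frac{x^{2}}{3}}\,dx = 7 \sqrt{3} \sqrt{\pi}$ gives
$$I(b) = 7 \sqrt{3} \sqrt{\pi} e^{- \frac{3 b^{2}}{4}}.$$

Setting $b = \frac{1}{2}$:
$$I = \frac{7 \sqrt{3} \sqrt{\pi}}{e^{\frac{3}{16}}}.$$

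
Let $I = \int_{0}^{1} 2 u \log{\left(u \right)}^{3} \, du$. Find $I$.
$- \frac{3}{4}$

Start from the elementary integral
$$J(a) = \int_{0}^{1} 2 u^{a} \, du = \frac{2}{a + 1}.$$

Differentiating under the integral sign brings down a factor of $\ln u$:
$$\frac{dJ}{da} = \int_{0}^{1} 2 u^{a} \log{\left(u \right)} \, du = - \frac{2}{\left(a + 1\right)^{2}}.$$

Repeating $3$ times in total — each differentiation brings down another $\ln u$ — gives
$$\frac{d^{3}J}{da^{3}} = \int_{0}^{1} 2 u^{a} \log{\left(u \right)}^{3} \, du = - \frac{12}{\left(a + 1\right)^{4}},$$
and the integrand here is exactly the target integrand, so $I = - \frac{12}{\left(a + 1\right)^{4}}$.

Setting $a = 1$:
$$I = - \frac{3}{4}.$$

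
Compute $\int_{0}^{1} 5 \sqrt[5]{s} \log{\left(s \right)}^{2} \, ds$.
$\frac{625}{108}$

Consider the simpler parametrised integral
$$J(a) = \int_{0}^{1} 5 s^{a} \, ds = \frac{5}{a + 1}.$$

Differentiating under the integral sign brings down a factor of $\ln s$:
$$\frac{dJ}{da} = \int_{0}^{1} 5 s^{a} \log{\left(s \right)} \, ds = - \frac{5}{\left(a + 1\right)^{2}}.$$

Repeating twice in total — each differentiation brings down another $\ln s$ — gives
$$\frac{d^{2}J}{da^{2}} = \int_{0}^{1} 5 s^{a} \log{\left(s \right)}^{2} \, ds = \frac{10}{\left(a + 1\right)^{3}},$$
and the integrand here is exactly the target integrand, so $I = \frac{10}{\left(a + 1\right)^{3}}$.

Setting $a = \frac{1}{5}$:
$$I = \frac{625}{108}.$$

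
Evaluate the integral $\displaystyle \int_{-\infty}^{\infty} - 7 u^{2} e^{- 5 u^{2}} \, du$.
$- \frac{7 \sqrt{5} \sqrt{\pi}}{50}$

Begin with the known integral
$$J(a) = \int_{-\infty}^{\infty} - 7 e^{- a u^{2}} \, du = - \frac{7 \sqrt{\pi}}{\sqrt{a}}.$$

Differentiating under the integral sign brings down a factor of $(-u^2)$:
$$\frac{dJ}{da} = \int_{-\infty}^{\infty} 7 u^{2} e^{- a u^{2}} \, du = \frac{7 \sqrt{\pi}}{2 a^{\frac{3}{2}}}.$$

The integral on the left is $-I$, so $I = - \frac{7 \sqrt{\pi}}{2 a^{\frac{3}{2}}}$.

Setting $a = 5$:
$$I = - \frac{7 \sqrt{5} \sqrt{\pi}}{50}.$$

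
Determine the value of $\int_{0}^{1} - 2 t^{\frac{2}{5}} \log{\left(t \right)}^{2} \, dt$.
$- \frac{500}{343}$

Start from the elementary integral
$$J(a) = \int_{0}^{1} - 2 t^{a} \, dt = - \frac{2}{a + 1}.$$

Differentiating under the integral sign brings down a factor of $\ln t$:
$$\frac{dJ}{da} = \int_{0}^{1} - 2 t^{a} \log{\left(t \right)} \, dt = \frac{2}{\left(a + 1\right)^{2}}.$$

Repeating twice in total — each differentiation brings down another $\ln t$ — gives
$$\frac{d^{2}J}{da^{2}} = \int_{0}^{1} - 2 t^{a} \log{\left(t \right)}^{2} \, dt = - \frac{4}{\left(a + 1\right)^{3}},$$
and the integrand here is exactly the target integrand, so $I = - \frac{4}{\left(a + 1\right)^{3}}$.

Setting $a = \frac{2}{5}$:
$$I = - \frac{500}{343}.$$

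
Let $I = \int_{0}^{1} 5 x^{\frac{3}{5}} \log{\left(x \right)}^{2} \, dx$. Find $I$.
$\frac{625}{256}$

Start from the elementary integral
$$J(a) = \int_{0}^{1} 5 x^{a} \, dx = \frac{5}{a + 1}.$$

Differentiating under the integral sign brings down a factor of $\ln x$:
$$\frac{dJ}{da} = \int_{0}^{1} 5 x^{a} \log{\left(x \right)} \, dx = - \frac{5}{\left(a + 1\right)^{2}}.$$

Repeating twice in total — each differentiation brings down another $\ln x$ — gives
$$\frac{d^{2}J}{da^{2}} = \int_{0}^{1} 5 x^{a} \log{\left(x \right)}^{2} \, dx = \frac{10}{\left(a + 1\right)^{3}},$$
and the integrand here is exactly the target integrand, so $I = \frac{10}{\left(a + 1\right)^{3}}$.

Setting $a = \frac{3}{5}$:
$$I = \frac{625}{256}.$$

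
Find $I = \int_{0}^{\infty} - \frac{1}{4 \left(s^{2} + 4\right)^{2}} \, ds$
$- \frac{\pi}{128}$

Recall the elementary integral
$$J(a) = \int_{0}^{\infty} - \frac{1}{4 \left(a^{2} + s^{2}\right)} \, ds = - \frac{\pi}{8 a}.$$

Differentiating under the integral sign with respect to $a$,
$$\frac{dJ}{da} = \int_{0}^{\infty} \frac{a}{2 \left(a^{2} + s^{2}\right)^{2}} \, ds = \frac{\pi}{8 a^{2}},$$
so $\int_{0}^{\infty} - \frac{1}{4 \left(a^{2} + s^{2}\right)^{2}} \, ds = - \frac{\pi}{16 a^{3}}$.

Setting $a = 2$:
$$I = - \frac{\pi}{128}.$$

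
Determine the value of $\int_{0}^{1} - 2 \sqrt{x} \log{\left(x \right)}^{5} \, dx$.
$\frac{5120}{243}$

Begin with the known integral
$$J(a) = \int_{0}^{1} - 2 x^{a} \, dx = - \frac{2}{a + 1}.$$

Differentiating under the integral sign brings down a factor of $\ln x$:
$$\frac{dJ}{da} = \int_{0}^{1} - 2 x^{a} \log{\left(x \right)} \, dx = \frac{2}{\left(a + 1\right)^{2}}.$$

Repeating $5$ times in total — each differentiation brings down another $\ln x$ — gives
$$\frac{d^{5}J}{da^{5}} = \int_{0}^{1} - 2 x^{a} \log{\left(x \right)}^{5} \, dx = \frac{240}{\left(a + 1\right)^{6}},$$
and the integrand here is exactly the target integrand, so $I = \frac{240}{\left(a + 1\right)^{6}}$.

Setting $a = \frac{1}{2}$:
$$I = \frac{5120}{243}.$$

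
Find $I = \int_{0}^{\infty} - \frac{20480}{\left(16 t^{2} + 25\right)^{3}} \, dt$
$- \frac{192 \pi}{625}$

Begin with the known result
$$J(a) = \int_{0}^{\infty} - \frac{5}{a^{2} + t^{2}} \, dt = - \frac{5 \pi}{2 a}.$$

Differentiating under the integral sign with respect to $a$,
$$\frac{dJ}{da} = \int_{0}^{\infty} \frac{10 a}{\left(a^{2} + t^{2}\right)^{2}} \, dt = \frac{5 \pi}{2 a^{2}},$$
so $\int_{0}^{\infty} - \frac{5}{\left(a^{2} + t^{2}\right)^{2}} \, dt = - \frac{5 \pi}{4 a^{3}}$.

Repeating — each differentiation of $1/(t^2+a^2)^j$ produces $-2ja/(t^2+a^2)^{j+1}$ — and dividing through by $-2ja$ at each step yields, after $2$ differentiations in total,
$$\int_{0}^{\infty} - \frac{5}{\left(a^{2} + t^{2}\right)^{3}} \, dt = - \frac{15 \pi}{16 a^{5}}.$$

Setting $a = \frac{5}{4}$:
$$I = - \frac{192 \pi}{625}.$$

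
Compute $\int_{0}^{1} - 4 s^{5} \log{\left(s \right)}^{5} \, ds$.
$\frac{5}{486}$

Begin with the known integral
$$J(a) = \int_{0}^{1} - 4 s^{a} \, ds = - \frac{4}{a + 1}.$$

Differentiating under the integral sign brings down a factor of $\ln s$:
$$\frac{dJ}{da} = \int_{0}^{1} - 4 s^{a} \log{\left(s \right)} \, ds = \frac{4}{\left(a + 1\right)^{2}}.$$

Repeating $5$ times in total — each differentiation brings down another $\ln s$ — gives
$$\frac{d^{5}J}{da^{5}} = \int_{0}^{1} - 4 s^{a} \log{\left(s \right)}^{5} \, ds = \frac{480}{\left(a + 1\right)^{6}},$$
and the integrand here is exactly the target integrand, so $I = \frac{480}{\left(a + 1\right)^{6}}$.

Setting $a = 5$:
$$I = \frac{5}{486}.$$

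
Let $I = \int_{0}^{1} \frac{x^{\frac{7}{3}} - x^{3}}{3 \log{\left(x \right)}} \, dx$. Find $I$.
$- \frac{\log{\left(6 \right)}}{3} + \frac{\log{\left(5 \right)}}{3}$

Replace the exponent $3$ by a parameter $a$: let $I(a) = \int_{0}^{1} \frac{x^{\frac{7}{3}} - x^{a}}{3 \log{\left(x \right)}} \, dx$.

Since $\dfrac{\partial}{\partial a}\,x^{a} = x^{a} \ln x$, the $\ln x$ in the denominator cancels and
$$\frac{dI}{da} = \int_{0}^{1} - \frac{1}{3} x^{a} \, dx = - \frac{1}{3} \left[\frac{x^{a+1}}{a+1}\right]_0^1 = - \frac{1}{3 a + 3}.$$

Integrating with respect to $a$ gives $I(a) = - \frac{\log{\left(a + 1 \right)}}{3} - \frac{\log{\left(3 \right)}}{3} + \frac{\log{\left(10 \right)}}{3} + C$.

At $a = \frac{7}{3}$ the integrand is identically $0$, so $I(\frac{7}{3}) = 0$. The closed form gives $0$, hence $C = 0$.

Setting $a = 3$:
$$I = - \frac{\log{\left(6 \right)}}{3} + \frac{\log{\left(5 \right)}}{3}.$$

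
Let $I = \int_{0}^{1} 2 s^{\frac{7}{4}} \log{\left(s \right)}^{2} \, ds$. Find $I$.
$\frac{256}{1331}$

Consider the simpler parametrised integral
$$J(a) = \int_{0}^{1} 2 s^{a} \, ds = \frac{2}{a + 1}.$$

Differentiating under the integral sign brings down a factor of $\ln s$:
$$\frac{dJ}{da} = \int_{0}^{1} 2 s^{a} \log{\left(s \right)} \, ds = - \frac{2}{\left(a + 1\right)^{2}}.$$

Repeating twice in total — each differentiation brings down another $\ln s$ — gives
$$\frac{d^{2}J}{da^{2}} = \int_{0}^{1} 2 s^{a} \log{\left(s \right)}^{2} \, ds = \frac{4}{\left(a + 1\right)^{3}},$$
and the integrand here is exactly the target integrand, so $I = \frac{4}{\left(a + 1\right)^{3}}$.

Setting $a = \frac{7}{4}$:
$$I = \frac{256}{1331}.$$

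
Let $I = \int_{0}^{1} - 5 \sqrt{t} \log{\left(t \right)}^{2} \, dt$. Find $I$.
$- \frac{80}{27}$

Begin with the known integral
$$J(a) = \int_{0}^{1} - 5 t^{a} \, dt = - \frac{5}{a + 1}.$$

Differentiating under the integral sign brings down a factor of $\ln t$:
$$\frac{dJ}{da} = \int_{0}^{1} - 5 t^{a} \log{\left(t \right)} \, dt = \frac{5}{\left(a + 1\right)^{2}}.$$

Repeating twice in total — each differentiation brings down another $\ln t$ — gives
$$\frac{d^{2}J}{da^{2}} = \int_{0}^{1} - 5 t^{a} \log{\left(t \right)}^{2} \, dt = - \frac{10}{\left(a + 1\right)^{3}},$$
and the integrand here is exactly the target integrand, so $I = - \frac{10}{\left(a + 1\right)^{3}}$.

Setting $a = \frac{1}{2}$:
$$I = - \frac{80}{27}.$$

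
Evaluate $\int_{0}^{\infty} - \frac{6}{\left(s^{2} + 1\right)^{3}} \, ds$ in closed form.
$- \frac{9 \pi}{8}$

Recall the elementary integral
$$J(a) = \int_{0}^{\infty} - \frac{6}{a^{2} + s^{2}} \, ds = - \frac{3 \pi}{a}.$$

Differentiating under the integral sign with respect to $a$,
$$\frac{dJ}{da} = \int_{0}^{\infty} \frac{12 a}{\left(a^{2} + s^{2}\right)^{2}} \, ds = \frac{3 \pi}{a^{2}},$$
so $\int_{0}^{\infty} - \frac{6}{\left(a^{2} + s^{2}\right)^{2}} \, ds = - \frac{3 \pi}{2 a^{3}}$.

Repeating — each differentiation of $1/(s^2+a^2)^j$ produces $-2ja/(s^2+a^2)^{j+1}$ — and dividing through by $-2ja$ at each step yields, after $2$ differentiations in total,
$$\int_{0}^{\infty} - \frac{6}{\left(a^{2} + s^{2}\right)^{3}} \, ds = - \frac{9 \pi}{8 a^{5}}.$$

Setting $a = 1$:
$$I = - \frac{9 \pi}{8}.$$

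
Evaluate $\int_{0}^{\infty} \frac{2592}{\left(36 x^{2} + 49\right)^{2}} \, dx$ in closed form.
$\frac{108 \pi}{343}$

Begin with the known result
$$J(a) = \int_{0}^{\infty} \frac{2}{a^{2} + x^{2}} \, dx = \frac{\pi}{a}.$$

Differentiating under the integral sign with respect to $a$,
$$\frac{dJ}{da} = \int_{0}^{\infty} - \frac{4 a}{\left(a^{2} + x^{2}\right)^{2}} \, dx = - \frac{\pi}{a^{2}},$$
so $\int_{0}^{\infty} \frac{2}{\left(a^{2} + x^{2}\right)^{2}} \, dx = \frac{\pi}{2 a^{3}}$.

Setting $a = \frac{7}{6}$:
$$I = \frac{108 \pi}{343}.$$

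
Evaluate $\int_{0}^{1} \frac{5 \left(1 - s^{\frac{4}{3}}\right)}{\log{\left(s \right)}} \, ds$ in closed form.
$- \log{\left(\frac{16807}{243} \right)}$

Consider the one-parameter family: let $I(a) = \int_{0}^{1} \frac{5 \left(1 - s^{a}\right)}{\log{\left(s \right)}} \, ds$.

Since $\dfrac{\partial}{\partial a}\,s^{a} = s^{a} \ln s$, the $\ln s$ in the denominator cancels and
$$\frac{dI}{da} = \int_{0}^{1} -5 s^{a} \, ds = -5 \left[\frac{s^{a+1}}{a+1}\right]_0^1 = - \frac{5}{a + 1}.$$

Integrating with respect to $a$ gives $I(a) = - 5 \log{\left(a + 1 \right)} + C$.

At $a = 0$ the integrand is identically $0$, so $I(0) = 0$. The closed form gives $0$, hence $C = 0$.

Setting $a = \frac{4}{3}$:
$$I = - \log{\left(\frac{16807}{243} \right)}.$$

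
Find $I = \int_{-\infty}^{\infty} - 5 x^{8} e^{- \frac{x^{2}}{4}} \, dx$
$- 16800 \sqrt{\pi}$

Consider the simpler parametrised integral
$$J(a) = \int_{-\infty}^{\infty} - 5 e^{- a x^{2}} \, dx = - \frac{5 \sqrt{\pi}}{\sqrt{a}}.$$

Differentiating under the integral sign brings down a factor of $(-x^2)$:
$$\frac{dJ}{da} = \int_{-\infty}^{\infty} 5 x^{2} e^{- a x^{2}} \, dx = \frac{5 \sqrt{\pi}}{2 a^{\frac{3}{2}}}.$$

Repeating $4$ times in total — each differentiation brings down another $(-x^2)$ — gives
$$\frac{d^{4}J}{da^{4}} = \int_{-\infty}^{\infty} - 5 x^{8} e^{- a x^{2}} \, dx = - \frac{525 \sqrt{\pi}}{16 a^{\frac{9}{2}}},$$
and the integrand here is exactly the target integrand, so $I = - \frac{525 \sqrt{\pi}}{16 a^{\frac{9}{2}}}$.

Setting $a = \frac{1}{4}$:
$$I = - 16800 \sqrt{\pi}.$$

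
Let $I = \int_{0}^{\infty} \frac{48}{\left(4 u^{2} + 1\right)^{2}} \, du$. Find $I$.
$6 \pi$

Recall the elementary integral
$$J(a) = \int_{0}^{\infty} \frac{3}{a^{2} + u^{2}} \, du = \frac{3 \pi}{2 a}.$$

Differentiating under the integral sign with respect to $a$,
$$\frac{dJ}{da} = \int_{0}^{\infty} - \frac{6 a}{\left(a^{2} + u^{2}\right)^{2}} \, du = - \frac{3 \pi}{2 a^{2}},$$
so $\int_{0}^{\infty} \frac{3}{\left(a^{2} + u^{2}\right)^{2}} \, du = \frac{3 \pi}{4 a^{3}}$.

Setting $a = \frac{1}{2}$:
$$I = 6 \pi.$$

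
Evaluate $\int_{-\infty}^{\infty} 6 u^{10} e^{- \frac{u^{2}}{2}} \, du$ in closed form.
$5670 \sqrt{2} \sqrt{\pi}$

Consider the simpler parametrised integral
$$J(a) = \int_{-\infty}^{\infty} 6 e^{- a u^{2}} \, du = \frac{6 \sqrt{\pi}}{\sqrt{a}}.$$

Differentiating under the integral sign brings down a factor of $(-u^2)$:
$$\frac{dJ}{da} = \int_{-\infty}^{\infty} - 6 u^{2} e^{- a u^{2}} \, du = - \frac{3 \sqrt{\pi}}{a^{\frac{3}{2}}}.$$

Repeating $5$ times in total — each differentiation brings down another $(-u^2)$ — gives
$$\frac{d^{5}J}{da^{5}} = \int_{-\infty}^{\infty} - 6 u^{10} e^{- a u^{2}} \, du = - \frac{2835 \sqrt{\pi}}{16 a^{\frac{11}{2}}},$$
and the integrand here is $(-1)^{5}$ times the target integrand, so $I = (-1)^{5}\,\frac{d^{5}J}{da^{5}} = \frac{2835 \sqrt{\pi}}{16 a^{\frac{11}{2}}}$.

Setting $a = \frac{1}{2}$:
$$I = 5670 \sqrt{2} \sqrt{\pi}.$$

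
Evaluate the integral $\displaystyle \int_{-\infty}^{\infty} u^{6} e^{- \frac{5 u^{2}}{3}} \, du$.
$\frac{81 \sqrt{15} \sqrt{\pi}}{1000}$

Begin with the known integral
$$J(a) = \int_{-\infty}^{\infty} e^{- a u^{2}} \, du = \frac{\sqrt{\pi}}{\sqrt{a}}.$$

Differentiating under the integral sign brings down a factor of $(-u^2)$:
$$\frac{dJ}{da} = \int_{-\infty}^{\infty} - u^{2} e^{- a u^{2}} \, du = - \frac{\sqrt{\pi}}{2 a^{\frac{3}{2}}}.$$

Repeating $3$ times in total — each differentiation brings down another $(-u^2)$ — gives
$$\frac{d^{3}J}{da^{3}} = \int_{-\infty}^{\infty} - u^{6} e^{- a u^{2}} \, du = - \frac{15 \sqrt{\pi}}{8 a^{\frac{7}{2}}},$$
and the integrand here is $(-1)^{3}$ times the target integrand, so $I = (-1)^{3}\,\frac{d^{3}J}{da^{3}} = \frac{15 \sqrt{\pi}}{8 a^{\frac{7}{2}}}$.

Setting $a = \frac{5}{3}$:
$$I = \frac{81 \sqrt{15} \sqrt{\pi}}{1000}.$$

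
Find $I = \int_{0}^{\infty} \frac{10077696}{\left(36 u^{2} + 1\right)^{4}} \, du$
$262440 \pi$

Begin with the known result
$$J(a) = \int_{0}^{\infty} \frac{6}{a^{2} + u^{2}} \, du = \frac{3 \pi}{a}.$$

Differentiating under the integral sign with respect to $a$,
$$\frac{dJ}{da} = \int_{0}^{\infty} - \frac{12 a}{\left(a^{2} + u^{2}\right)^{2}} \, du = - \frac{3 \pi}{a^{2}},$$
so $\int_{0}^{\infty} \frac{6}{\left(a^{2} + u^{2}\right)^{2}} \, du = \frac{3 \pi}{2 a^{3}}$.

Repeating — each differentiation of $1/(u^2+a^2)^j$ produces $-2ja/(u^2+a^2)^{j+1}$ — and dividing through by $-2ja$ at each step yields, after $3$ differentiations in total,
$$\int_{0}^{\infty} \frac{6}{\left(a^{2} + u^{2}\right)^{4}} \, du = \frac{15 \pi}{16 a^{7}}.$$

Setting $a = \frac{1}{6}$:
$$I = 262440 \pi.$$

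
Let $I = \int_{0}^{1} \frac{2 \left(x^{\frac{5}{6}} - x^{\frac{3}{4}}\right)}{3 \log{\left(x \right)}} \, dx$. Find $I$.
$\log{\left(\frac{11^{\frac{2}{3}} \sqrt[3]{84}}{21} \right)}$

Replace the exponent $\frac{5}{6}$ by a parameter $a$: let $I(a) = \int_{0}^{1} \frac{2 \left(- x^{\frac{3}{4}} + x^{a}\right)}{3 \log{\left(x \right)}} \, dx$.

Since $\dfrac{\partial}{\partial a}\,x^{a} = x^{a} \ln x$, the $\ln x$ in the denominator cancels and
$$\frac{dI}{da} = \int_{0}^{1} \frac{2}{3} x^{a} \, dx = \frac{2}{3} \left[\frac{x^{a+1}}{a+1}\right]_0^1 = \frac{2}{3 \left(a + 1\right)}.$$

Integrating with respect to $a$ gives $I(a) = \log{\left(\frac{2 \sqrt[3]{14} \left(a + 1\right)^{\frac{2}{3}}}{7} \right)} + C$.

At $a = \frac{3}{4}$ the integrand is identically $0$, so $I(\frac{3}{4}) = 0$. The closed form gives $0$, hence $C = 0$.

Setting $a = \frac{5}{6}$:
$$I = \log{\left(\frac{11^{\frac{2}{3}} \sqrt[3]{84}}{21} \right)}.$$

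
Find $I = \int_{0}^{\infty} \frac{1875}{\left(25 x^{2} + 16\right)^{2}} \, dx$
$\frac{375 \pi}{256}$

Start from the standard arctangent integral
$$J(a) = \int_{0}^{\infty} \frac{3}{a^{2} + x^{2}} \, dx = \frac{3 \pi}{2 a}.$$

Differentiating under the integral sign with respect to $a$,
$$\frac{dJ}{da} = \int_{0}^{\infty} - \frac{6 a}{\left(a^{2} + x^{2}\right)^{2}} \, dx = - \frac{3 \pi}{2 a^{2}},$$
so $\int_{0}^{\infty} \frac{3}{\left(a^{2} + x^{2}\right)^{2}} \, dx = \frac{3 \pi}{4 a^{3}}$.

Setting $a = \frac{4}{5}$:
$$I = \frac{375 \pi}{256}.$$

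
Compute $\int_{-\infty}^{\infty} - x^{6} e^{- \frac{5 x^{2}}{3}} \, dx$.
$- \frac{81 \sqrt{15} \sqrt{\pi}}{1000}$

Start from the elementary integral
$$J(a) = \int_{-\infty}^{\infty} - e^{- a x^{2}} \, dx = - \frac{\sqrt{\pi}}{\sqrt{a}}.$$

Differentiating under the integral sign brings down a factor of $(-x^2)$:
$$\frac{dJ}{da} = \int_{-\infty}^{\infty} x^{2} e^{- a x^{2}} \, dx = \frac{\sqrt{\pi}}{2 a^{\frac{3}{2}}}.$$

Repeating $3$ times in total — each differentiation brings down another $(-x^2)$ — gives
$$\frac{d^{3}J}{da^{3}} = \int_{-\infty}^{\infty} x^{6} e^{- a x^{2}} \, dx = \frac{15 \sqrt{\pi}}{8 a^{\frac{7}{2}}},$$
and the integrand here is $(-1)^{3}$ times the target integrand, so $I = (-1)^{3}\,\frac{d^{3}J}{da^{3}} = - \frac{15 \sqrt{\pi}}{8 a^{\frac{7}{2}}}$.

Setting $a = \frac{5}{3}$:
$$I = - \frac{81 \sqrt{15} \sqrt{\pi}}{1000}.$$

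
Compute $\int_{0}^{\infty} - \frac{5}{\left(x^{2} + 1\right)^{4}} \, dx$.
$- \frac{25 \pi}{32}$

Start from the standard arctangent integral
$$J(a) = \int_{0}^{\infty} - \frac{5}{a^{2} + x^{2}} \, dx = - \frac{5 \pi}{2 a}.$$

Differentiating under the integral sign with respect to $a$,
$$\frac{dJ}{da} = \int_{0}^{\infty} \frac{10 a}{\left(a^{2} + x^{2}\right)^{2}} \, dx = \frac{5 \pi}{2 a^{2}},$$
so $\int_{0}^{\infty} - \frac{5}{\left(a^{2} + x^{2}\right)^{2}} \, dx = - \frac{5 \pi}{4 a^{3}}$.

Repeating — each differentiation of $1/(x^2+a^2)^j$ produces $-2ja/(x^2+a^2)^{j+1}$ — and dividing through by $-2ja$ at each step yields, after $3$ differentiations in total,
$$\int_{0}^{\infty} - \frac{5}{\left(a^{2} + x^{2}\right)^{4}} \, dx = - \frac{25 \pi}{32 a^{7}}.$$

Setting $a = 1$:
$$I = - \frac{25 \pi}{32}.$$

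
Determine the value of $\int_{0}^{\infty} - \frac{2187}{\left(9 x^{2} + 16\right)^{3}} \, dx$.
$- \frac{2187 \pi}{16384}$

Start from the standard arctangent integral
$$J(a) = \int_{0}^{\infty} - \frac{3}{a^{2} + x^{2}} \, dx = - \frac{3 \pi}{2 a}.$$

Differentiating under the integral sign with respect to $a$,
$$\frac{dJ}{da} = \int_{0}^{\infty} \frac{6 a}{\left(a^{2} + x^{2}\right)^{2}} \, dx = \frac{3 \pi}{2 a^{2}},$$
so $\int_{0}^{\infty} - \frac{3}{\left(a^{2} + x^{2}\right)^{2}} \, dx = - \frac{3 \pi}{4 a^{3}}$.

Repeating — each differentiation of $1/(x^2+a^2)^j$ produces $-2ja/(x^2+a^2)^{j+1}$ — and dividing through by $-2ja$ at each step yields, after $2$ differentiations in total,
$$\int_{0}^{\infty} - \frac{3}{\left(a^{2} + x^{2}\right)^{3}} \, dx = - \frac{9 \pi}{16 a^{5}}.$$

Setting $a = \frac{4}{3}$:
$$I = - \frac{2187 \pi}{16384}.$$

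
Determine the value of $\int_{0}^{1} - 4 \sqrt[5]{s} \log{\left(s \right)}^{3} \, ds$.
$\frac{625}{54}$

Start from the elementary integral
$$J(a) = \int_{0}^{1} - 4 s^{a} \, ds = - \frac{4}{a + 1}.$$

Differentiating under the integral sign brings down a factor of $\ln s$:
$$\frac{dJ}{da} = \int_{0}^{1} - 4 s^{a} \log{\left(s \right)} \, ds = \frac{4}{\left(a + 1\right)^{2}}.$$

Repeating $3$ times in total — each differentiation brings down another $\ln s$ — gives
$$\frac{d^{3}J}{da^{3}} = \int_{0}^{1} - 4 s^{a} \log{\left(s \right)}^{3} \, ds = \frac{24}{\left(a + 1\right)^{4}},$$
and the integrand here is exactly the target integrand, so $I = \frac{24}{\left(a + 1\right)^{4}}$.

Setting $a = \frac{1}{5}$:
$$I = \frac{625}{54}.$$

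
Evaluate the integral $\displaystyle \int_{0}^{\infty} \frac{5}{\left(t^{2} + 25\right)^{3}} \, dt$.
$\frac{3 \pi}{10000}$

Recall the elementary integral
$$J(a) = \int_{0}^{\infty} \frac{5}{a^{2} + t^{2}} \, dt = \frac{5 \pi}{2 a}.$$

Differentiating under the integral sign with respect to $a$,
$$\frac{dJ}{da} = \int_{0}^{\infty} - \frac{10 a}{\left(a^{2} + t^{2}\right)^{2}} \, dt = - \frac{5 \pi}{2 a^{2}},$$
so $\int_{0}^{\infty} \frac{5}{\left(a^{2} + t^{2}\right)^{2}} \, dt = \frac{5 \pi}{4 a^{3}}$.

Repeating — each differentiation of $1/(t^2+a^2)^j$ produces $-2ja/(t^2+a^2)^{j+1}$ — and dividing through by $-2ja$ at each step yields, after $2$ differentiations in total,
$$\int_{0}^{\infty} \frac{5}{\left(a^{2} + t^{2}\right)^{3}} \, dt = \frac{15 \pi}{16 a^{5}}.$$

Setting $a = 5$:
$$I = \frac{3 \pi}{10000}.$$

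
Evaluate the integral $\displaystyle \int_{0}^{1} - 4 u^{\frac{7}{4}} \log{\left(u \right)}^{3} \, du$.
$\frac{6144}{14641}$

Begin with the known integral
$$J(a) = \int_{0}^{1} - 4 u^{a} \, du = - \frac{4}{a + 1}.$$

Differentiating under the integral sign brings down a factor of $\ln u$:
$$\frac{dJ}{da} = \int_{0}^{1} - 4 u^{a} \log{\left(u \right)} \, du = \frac{4}{\left(a + 1\right)^{2}}.$$

Repeating $3$ times in total — each differentiation brings down another $\ln u$ — gives
$$\frac{d^{3}J}{da^{3}} = \int_{0}^{1} - 4 u^{a} \log{\left(u \right)}^{3} \, du = \frac{24}{\left(a + 1\right)^{4}},$$
and the integrand here is exactly the target integrand, so $I = \frac{24}{\left(a + 1\right)^{4}}$.

Setting $a = \frac{7}{4}$:
$$I = \frac{6144}{14641}.$$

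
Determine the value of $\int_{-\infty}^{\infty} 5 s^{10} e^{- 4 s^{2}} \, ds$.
$\frac{4725 \sqrt{\pi}}{65536}$

Start from the elementary integral
$$J(a) = \int_{-\infty}^{\infty} 5 e^{- a s^{2}} \, ds = \frac{5 \sqrt{\pi}}{\sqrt{a}}.$$

Differentiating under the integral sign brings down a factor of $(-s^2)$:
$$\frac{dJ}{da} = \int_{-\infty}^{\infty} - 5 s^{2} e^{- a s^{2}} \, ds = - \frac{5 \sqrt{\pi}}{2 a^{\frac{3}{2}}}.$$

Repeating $5$ times in total — each differentiation brings down another $(-s^2)$ — gives
$$\frac{d^{5}J}{da^{5}} = \int_{-\infty}^{\infty} - 5 s^{10} e^{- a s^{2}} \, ds = - \frac{4725 \sqrt{\pi}}{32 a^{\frac{11}{2}}},$$
and the integrand here is $(-1)^{5}$ times the target integrand, so $I = (-1)^{5}\,\frac{d^{5}J}{da^{5}} = \frac{4725 \sqrt{\pi}}{32 a^{\frac{11}{2}}}$.

Setting $a = 4$:
$$I = \frac{4725 \sqrt{\pi}}{65536}.$$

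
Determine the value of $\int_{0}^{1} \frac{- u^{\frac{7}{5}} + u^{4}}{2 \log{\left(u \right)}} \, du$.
$\log{\left(\frac{5 \sqrt{3}}{6} \right)}$

Introduce a parameter $a$ in the exponent: let $I(a) = \int_{0}^{1} \frac{- u^{\frac{7}{5}} + u^{a}}{2 \log{\left(u \right)}} \, du$.

Since $\dfrac{\partial}{\partial a}\,u^{a} = u^{a} \ln u$, the $\ln u$ in the denominator cancels and
$$\frac{dI}{da} = \int_{0}^{1} \frac{1}{2} u^{a} \, du = \frac{1}{2} \left[\frac{u^{a+1}}{a+1}\right]_0^1 = \frac{1}{2 \left(a + 1\right)}.$$

Integrating with respect to $a$ gives $I(a) = \log{\left(\frac{\sqrt{15} \sqrt{a + 1}}{6} \right)} + C$.

At $a = \frac{7}{5}$ the integrand is identically $0$, so $I(\frac{7}{5}) = 0$. The closed form gives $0$, hence $C = 0$.

Setting $a = 4$:
$$I = \log{\left(\frac{5 \sqrt{3}}{6} \right)}.$$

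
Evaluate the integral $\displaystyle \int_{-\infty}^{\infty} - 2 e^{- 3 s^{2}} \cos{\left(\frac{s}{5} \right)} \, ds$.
$- \frac{2 \sqrt{3} \sqrt{\pi}}{3 e^{\frac{1}{300}}}$

Let $b$ denote the cosine frequency and define $I(b) = \int_{-\infty}^{\infty} - 2 e^{- 3 s^{2}} \cos{\left(b s \right)} \, ds$.

Differentiating under the integral sign,
$$I'(b) = \int_{-\infty}^{\infty} 2 s e^{- 3 s^{2}} \sin{\left(b s \right)} \, ds.$$

Integrate $\int_{-\infty}^{\infty} s \sin(b s)\, e^{- 3 s^{2}}\, ds$ by parts with $u = \sin(b s)$ and $dv = s\, e^{- 3 s^{2}}\, ds$, giving $v = - \frac{e^{- 3 s^{2}}}{6}$. The boundary term vanishes and
$$\int_{-\infty}^{\infty} s \sin(b s)\, e^{- 3 s^{2}}\, ds = \frac{b}{6} \int_{-\infty}^{\infty} \cos(b s)\, e^{- 3 s^{2}}\, ds,$$
so $I'(b) = - \frac{b}{6}\, I(b)$.

This is a separable first-order ODE; solving with the initial condition $I(0) = \int_{-\infty}^{\infty} - 2 e^{- 3 s^{2}}\,ds = - \frac{2 \sqrt{3} \sqrt{\pi}}{3}$ gives
$$I(b) = - \frac{2 \sqrt{3} \sqrt{\pi} e^{- \frac{b^{2}}{12}}}{3}.$$

Setting $b = \frac{1}{5}$:
$$I = - \frac{2 \sqrt{3} \sqrt{\pi}}{3 e^{\frac{1}{300}}}.$$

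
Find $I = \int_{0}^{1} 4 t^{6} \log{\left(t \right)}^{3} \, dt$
$- \frac{24}{2401}$

Start from the elementary integral
$$J(a) = \int_{0}^{1} 4 t^{a} \, dt = \frac{4}{a + 1}.$$

Differentiating under the integral sign brings down a factor of $\ln t$:
$$\frac{dJ}{da} = \int_{0}^{1} 4 t^{a} \log{\left(t \right)} \, dt = - \frac{4}{\left(a + 1\right)^{2}}.$$

Repeating $3$ times in total — each differentiation brings down another $\ln t$ — gives
$$\frac{d^{3}J}{da^{3}} = \int_{0}^{1} 4 t^{a} \log{\left(t \right)}^{3} \, dt = - \frac{24}{\left(a + 1\right)^{4}},$$
and the integrand here is exactly the target integrand, so $I = - \frac{24}{\left(a + 1\right)^{4}}$.

Setting $a = 6$:
$$I = - \frac{24}{2401}.$$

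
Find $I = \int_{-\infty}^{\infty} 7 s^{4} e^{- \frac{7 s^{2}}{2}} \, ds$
$\frac{3 \sqrt{14} \sqrt{\pi}}{49}$

Begin with the known integral
$$J(a) = \int_{-\infty}^{\infty} 7 e^{- a s^{2}} \, ds = \frac{7 \sqrt{\pi}}{\sqrt{a}}.$$

Differentiating under the integral sign brings down a factor of $(-s^2)$:
$$\frac{dJ}{da} = \int_{-\infty}^{\infty} - 7 s^{2} e^{- a s^{2}} \, ds = - \frac{7 \sqrt{\pi}}{2 a^{\frac{3}{2}}}.$$

Repeating twice in total — each differentiation brings down another $(-s^2)$ — gives
$$\frac{d^{2}J}{da^{2}} = \int_{-\infty}^{\infty} 7 s^{4} e^{- a s^{2}} \, ds = \frac{21 \sqrt{\pi}}{4 a^{\frac{5}{2}}},$$
and the integrand here is exactly the target integrand, so $I = \frac{21 \sqrt{\pi}}{4 a^{\frac{5}{2}}}$.

Setting $a = \frac{7}{2}$:
$$I = \frac{3 \sqrt{14} \sqrt{\pi}}{49}.$$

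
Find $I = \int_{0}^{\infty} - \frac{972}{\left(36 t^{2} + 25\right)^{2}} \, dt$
$- \frac{81 \pi}{250}$

Start from the standard arctangent integral
$$J(a) = \int_{0}^{\infty} - \frac{3}{4 \left(a^{2} + t^{2}\right)} \, dt = - \frac{3 \pi}{8 a}.$$

Differentiating under the integral sign with respect to $a$,
$$\frac{dJ}{da} = \int_{0}^{\infty} \frac{3 a}{2 \left(a^{2} + t^{2}\right)^{2}} \, dt = \frac{3 \pi}{8 a^{2}},$$
so $\int_{0}^{\infty} - \frac{3}{4 \left(a^{2} + t^{2}\right)^{2}} \, dt = - \frac{3 \pi}{16 a^{3}}$.

Setting $a = \frac{5}{6}$:
$$I = - \frac{81 \pi}{250}.$$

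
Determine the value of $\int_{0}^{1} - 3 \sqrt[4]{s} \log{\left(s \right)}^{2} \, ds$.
$- \frac{384}{125}$

Start from the elementary integral
$$J(a) = \int_{0}^{1} - 3 s^{a} \, ds = - \frac{3}{a + 1}.$$

Differentiating under the integral sign brings down a factor of $\ln s$:
$$\frac{dJ}{da} = \int_{0}^{1} - 3 s^{a} \log{\left(s \right)} \, ds = \frac{3}{\left(a + 1\right)^{2}}.$$

Repeating twice in total — each differentiation brings down another $\ln s$ — gives
$$\frac{d^{2}J}{da^{2}} = \int_{0}^{1} - 3 s^{a} \log{\left(s \right)}^{2} \, ds = - \frac{6}{\left(a + 1\right)^{3}},$$
and the integrand here is exactly the target integrand, so $I = - \frac{6}{\left(a + 1\right)^{3}}$.

Setting $a = \frac{1}{4}$:
$$I = - \frac{384}{125}.$$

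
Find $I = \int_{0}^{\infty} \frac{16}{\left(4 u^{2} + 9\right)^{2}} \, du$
$\frac{2 \pi}{27}$

Begin with the known result
$$J(a) = \int_{0}^{\infty} \frac{1}{a^{2} + u^{2}} \, du = \frac{\pi}{2 a}.$$

Differentiating under the integral sign with respect to $a$,
$$\frac{dJ}{da} = \int_{0}^{\infty} - \frac{2 a}{\left(a^{2} + u^{2}\right)^{2}} \, du = - \frac{\pi}{2 a^{2}},$$
so $\int_{0}^{\infty} \frac{1}{\left(a^{2} + u^{2}\right)^{2}} \, du = \frac{\pi}{4 a^{3}}$.

Setting $a = \frac{3}{2}$:
$$I = \frac{2 \pi}{27}.$$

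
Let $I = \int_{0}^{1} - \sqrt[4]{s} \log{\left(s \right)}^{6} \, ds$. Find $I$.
$- \frac{2359296}{15625}$

Begin with the known integral
$$J(a) = \int_{0}^{1} - s^{a} \, ds = - \frac{1}{a + 1}.$$

Differentiating under the integral sign brings down a factor of $\ln s$:
$$\frac{dJ}{da} = \int_{0}^{1} - s^{a} \log{\left(s \right)} \, ds = \frac{1}{\left(a + 1\right)^{2}}.$$

Repeating $6$ times in total — each differentiation brings down another $\ln s$ — gives
$$\frac{d^{6}J}{da^{6}} = \int_{0}^{1} - s^{a} \log{\left(s \right)}^{6} \, ds = - \frac{720}{\left(a + 1\right)^{7}},$$
and the integrand here is exactly the target integrand, so $I = - \frac{720}{\left(a + 1\right)^{7}}$.

Setting $a = \frac{1}{4}$:
$$I = - \frac{2359296}{15625}.$$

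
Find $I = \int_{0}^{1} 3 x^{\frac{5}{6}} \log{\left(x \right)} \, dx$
$- \frac{108}{121}$

Begin with the known integral
$$J(a) = \int_{0}^{1} 3 x^{a} \, dx = \frac{3}{a + 1}.$$

Differentiating under the integral sign brings down a factor of $\ln x$:
$$\frac{dJ}{da} = \int_{0}^{1} 3 x^{a} \log{\left(x \right)} \, dx = - \frac{3}{\left(a + 1\right)^{2}}.$$

The integral on the left is $I$, so $I = - \frac{3}{\left(a + 1\right)^{2}}$.

Setting $a = \frac{5}{6}$:
$$I = - \frac{108}{121}.$$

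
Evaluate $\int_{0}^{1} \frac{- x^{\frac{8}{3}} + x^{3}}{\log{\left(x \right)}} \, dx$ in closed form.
$\log{\left(\frac{12}{11} \right)}$

Consider the one-parameter family: let $I(a) = \int_{0}^{1} \frac{- x^{\frac{8}{3}} + x^{a}}{\log{\left(x \right)}} \, dx$.

Since $\dfrac{\partial}{\partial a}\,x^{a} = x^{a} \ln x$, the $\ln x$ in the denominator cancels and
$$\frac{dI}{da} = \int_{0}^{1} x^{a} \, dx = \left[\frac{x^{a+1}}{a+1}\right]_0^1 = \frac{1}{a + 1}.$$

Integrating with respect to $a$ gives $I(a) = \log{\left(\frac{3 a}{11} + \frac{3}{11} \right)} + C$.

At $a = \frac{8}{3}$ the integrand is identically $0$, so $I(\frac{8}{3}) = 0$. The closed form gives $0$, hence $C = 0$.

Setting $a = 3$:
$$I = \log{\left(\frac{12}{11} \right)}.$$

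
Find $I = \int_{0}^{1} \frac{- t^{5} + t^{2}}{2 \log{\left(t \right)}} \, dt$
$- \frac{\log{\left(6 \right)}}{2} + \frac{\log{\left(3 \right)}}{2}$

Introduce a parameter $a$ in the exponent: let $I(a) = \int_{0}^{1} \frac{- t^{5} + t^{a}}{2 \log{\left(t \right)}} \, dt$.

Since $\dfrac{\partial}{\partial a}\,t^{a} = t^{a} \ln t$, the $\ln t$ in the denominator cancels and
$$\frac{dI}{da} = \int_{0}^{1} \frac{1}{2} t^{a} \, dt = \frac{1}{2} \left[\frac{t^{a+1}}{a+1}\right]_0^1 = \frac{1}{2 \left(a + 1\right)}.$$

Integrating with respect to $a$ gives $I(a) = \frac{\log{\left(a + 1 \right)}}{2} - \frac{\log{\left(6 \right)}}{2} + C$.

At $a = 5$ the integrand is identically $0$, so $I(5) = 0$. The closed form gives $0$, hence $C = 0$.

Setting $a = 2$:
$$I = - \frac{\log{\left(6 \right)}}{2} + \frac{\log{\left(3 \right)}}{2}.$$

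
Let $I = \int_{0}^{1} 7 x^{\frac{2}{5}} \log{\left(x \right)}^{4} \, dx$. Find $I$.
$\frac{75000}{2401}$

Consider the simpler parametrised integral
$$J(a) = \int_{0}^{1} 7 x^{a} \, dx = \frac{7}{a + 1}.$$

Differentiating under the integral sign brings down a factor of $\ln x$:
$$\frac{dJ}{da} = \int_{0}^{1} 7 x^{a} \log{\left(x \right)} \, dx = - \frac{7}{\left(a + 1\right)^{2}}.$$

Repeating $4$ times in total — each differentiation brings down another $\ln x$ — gives
$$\frac{d^{4}J}{da^{4}} = \int_{0}^{1} 7 x^{a} \log{\left(x \right)}^{4} \, dx = \frac{168}{\left(a + 1\right)^{5}},$$
and the integrand here is exactly the target integrand, so $I = \frac{168}{\left(a + 1\right)^{5}}$.

Setting $a = \frac{2}{5}$:
$$I = \frac{75000}{2401}.$$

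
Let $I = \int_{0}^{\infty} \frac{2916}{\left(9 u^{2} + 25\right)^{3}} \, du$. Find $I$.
$\frac{729 \pi}{12500}$

Recall the elementary integral
$$J(a) = \int_{0}^{\infty} \frac{4}{a^{2} + u^{2}} \, du = \frac{2 \pi}{a}.$$

Differentiating under the integral sign with respect to $a$,
$$\frac{dJ}{da} = \int_{0}^{\infty} - \frac{8 a}{\left(a^{2} + u^{2}\right)^{2}} \, du = - \frac{2 \pi}{a^{2}},$$
so $\int_{0}^{\infty} \frac{4}{\left(a^{2} + u^{2}\right)^{2}} \, du = \frac{\pi}{a^{3}}$.

Repeating — each differentiation of $1/(u^2+a^2)^j$ produces $-2ja/(u^2+a^2)^{j+1}$ — and dividing through by $-2ja$ at each step yields, after $2$ differentiations in total,
$$\int_{0}^{\infty} \frac{4}{\left(a^{2} + u^{2}\right)^{3}} \, du = \frac{3 \pi}{4 a^{5}}.$$

Setting $a = \frac{5}{3}$:
$$I = \frac{729 \pi}{12500}.$$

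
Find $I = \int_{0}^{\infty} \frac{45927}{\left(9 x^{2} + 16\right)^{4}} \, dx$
$\frac{76545 \pi}{524288}$

Start from the standard arctangent integral
$$J(a) = \int_{0}^{\infty} \frac{7}{a^{2} + x^{2}} \, dx = \frac{7 \pi}{2 a}.$$

Differentiating under the integral sign with respect to $a$,
$$\frac{dJ}{da} = \int_{0}^{\infty} - \frac{14 a}{\left(a^{2} + x^{2}\right)^{2}} \, dx = - \frac{7 \pi}{2 a^{2}},$$
so $\int_{0}^{\infty} \frac{7}{\left(a^{2} + x^{2}\right)^{2}} \, dx = \frac{7 \pi}{4 a^{3}}$.

Repeating — each differentiation of $1/(x^2+a^2)^j$ produces $-2ja/(x^2+a^2)^{j+1}$ — and dividing through by $-2ja$ at each step yields, after $3$ differentiations in total,
$$\int_{0}^{\infty} \frac{7}{\left(a^{2} + x^{2}\right)^{4}} \, dx = \frac{35 \pi}{32 a^{7}}.$$

Setting $a = \frac{4}{3}$:
$$I = \frac{76545 \pi}{524288}.$$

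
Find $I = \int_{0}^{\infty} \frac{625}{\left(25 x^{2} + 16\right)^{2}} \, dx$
$\frac{125 \pi}{256}$

Begin with the known result
$$J(a) = \int_{0}^{\infty} \frac{1}{a^{2} + x^{2}} \, dx = \frac{\pi}{2 a}.$$

Differentiating under the integral sign with respect to $a$,
$$\frac{dJ}{da} = \int_{0}^{\infty} - \frac{2 a}{\left(a^{2} + x^{2}\right)^{2}} \, dx = - \frac{\pi}{2 a^{2}},$$
so $\int_{0}^{\infty} \frac{1}{\left(a^{2} + x^{2}\right)^{2}} \, dx = \frac{\pi}{4 a^{3}}$.

Setting $a = \frac{4}{5}$:
$$I = \frac{125 \pi}{256}.$$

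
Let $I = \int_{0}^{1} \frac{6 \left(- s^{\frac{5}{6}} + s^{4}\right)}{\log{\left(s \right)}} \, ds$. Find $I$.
$\log{\left(\frac{729000000}{1771561} \right)}$

Replace the exponent $\frac{5}{6}$ by a parameter $a$: let $I(a) = \int_{0}^{1} \frac{6 \left(s^{4} - s^{a}\right)}{\log{\left(s \right)}} \, ds$.

Since $\dfrac{\partial}{\partial a}\,s^{a} = s^{a} \ln s$, the $\ln s$ in the denominator cancels and
$$\frac{dI}{da} = \int_{0}^{1} -6 s^{a} \, ds = -6 \left[\frac{s^{a+1}}{a+1}\right]_0^1 = - \frac{6}{a + 1}.$$

Integrating with respect to $a$ gives $I(a) = \log{\left(\frac{15625}{\left(a + 1\right)^{6}} \right)} + C$.

At $a = 4$ the integrand is identically $0$, so $I(4) = 0$. The closed form gives $0$, hence $C = 0$.

Setting $a = \frac{5}{6}$:
$$I = \log{\left(\frac{729000000}{1771561} \right)}.$$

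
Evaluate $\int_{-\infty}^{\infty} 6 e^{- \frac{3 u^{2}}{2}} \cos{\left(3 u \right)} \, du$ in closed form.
$\frac{2 \sqrt{6} \sqrt{\pi}}{e^{\frac{3}{2}}}$

Let $b$ denote the cosine frequency and define $I(b) = \int_{-\infty}^{\infty} 6 e^{- \frac{3 u^{2}}{2}} \cos{\left(b u \right)} \, du$.

Differentiating under the integral sign,
$$I'(b) = \int_{-\infty}^{\infty} - 6 u e^{- \frac{3 u^{2}}{2}} \sin{\left(b u \right)} \, du.$$

Integrate $\int_{-\infty}^{\infty} u \sin(b u)\, e^{- \frac{3 u^{2}}{2}}\, du$ by parts with $w = \sin(b u)$ and $dv = u\, e^{- \frac{3 u^{2}}{2}}\, du$, giving $v = - \frac{e^{- \frac{3 u^{2}}{2}}}{3}$. The boundary term vanishes and
$$\int_{-\infty}^{\infty} u \sin(b u)\, e^{- \frac{3 u^{2}}{2}}\, du = \frac{b}{3} \int_{-\infty}^{\infty} \cos(b u)\, e^{- \frac{3 u^{2}}{2}}\, du,$$
so $I'(b) = - \frac{b}{3}\, I(b)$.

This is a separable first-order ODE; solving with the initial condition $I(0) = \int_{-\infty}^{\infty} 6 e^{- \frac{3 u^{2}}{2}}\,du = 2 \sqrt{6} \sqrt{\pi}$ gives
$$I(b) = 2 \sqrt{6} \sqrt{\pi} e^{- \frac{b^{2}}{6}}.$$

Setting $b = 3$:
$$I = \frac{2 \sqrt{6} \sqrt{\pi}}{e^{\frac{3}{2}}}.$$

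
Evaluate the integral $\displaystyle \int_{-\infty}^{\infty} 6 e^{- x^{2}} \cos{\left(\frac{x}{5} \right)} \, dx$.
$\frac{6 \sqrt{\pi}}{e^{\frac{1}{100}}}$

Define $I(b) = \int_{-\infty}^{\infty} 6 e^{- x^{2}} \cos{\left(b x \right)} \, dx$.

Differentiating under the integral sign,
$$I'(b) = \int_{-\infty}^{\infty} - 6 x e^{- x^{2}} \sin{\left(b x \right)} \, dx.$$

Integrate $\int_{-\infty}^{\infty} x \sin(b x)\, e^{- x^{2}}\, dx$ by parts with $u = \sin(b x)$ and $dv = x\, e^{- x^{2}}\, dx$, giving $v = - \frac{e^{- x^{2}}}{2}$. The boundary term vanishes and
$$\int_{-\infty}^{\infty} x \sin(b x)\, e^{- x^{2}}\, dx = \frac{b}{2} \int_{-\infty}^{\infty} \cos(b x)\, e^{- x^{2}}\, dx,$$
so $I'(b) = - \frac{b}{2}\, I(b)$.

This is a separable first-order ODE; solving with the initial condition $I(0) = \int_{-\infty}^{\infty} 6 e^{- x^{2}}\,dx = 6 \sqrt{\pi}$ gives
$$I(b) = 6 \sqrt{\pi} e^{- \frac{b^{2}}{4}}.$$

Setting $b = \frac{1}{5}$:
$$I = \frac{6 \sqrt{\pi}}{e^{\frac{1}{100}}}.$$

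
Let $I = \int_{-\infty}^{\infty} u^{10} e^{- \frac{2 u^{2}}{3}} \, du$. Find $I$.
$\frac{229635 \sqrt{6} \sqrt{\pi}}{2048}$

Start from the elementary integral
$$J(a) = \int_{-\infty}^{\infty} e^{- a u^{2}} \, du = \frac{\sqrt{\pi}}{\sqrt{a}}.$$

Differentiating under the integral sign brings down a factor of $(-u^2)$:
$$\frac{dJ}{da} = \int_{-\infty}^{\infty} - u^{2} e^{- a u^{2}} \, du = - \frac{\sqrt{\pi}}{2 a^{\frac{3}{2}}}.$$

Repeating $5$ times in total — each differentiation brings down another $(-u^2)$ — gives
$$\frac{d^{5}J}{da^{5}} = \int_{-\infty}^{\infty} - u^{10} e^{- a u^{2}} \, du = - \frac{945 \sqrt{\pi}}{32 a^{\frac{11}{2}}},$$
and the integrand here is $(-1)^{5}$ times the target integrand, so $I = (-1)^{5}\,\frac{d^{5}J}{da^{5}} = \frac{945 \sqrt{\pi}}{32 a^{\frac{11}{2}}}$.

Setting $a = \frac{2}{3}$:
$$I = \frac{229635 \sqrt{6} \sqrt{\pi}}{2048}.$$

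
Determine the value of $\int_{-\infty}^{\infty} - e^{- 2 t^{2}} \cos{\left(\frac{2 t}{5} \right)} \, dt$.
$- \frac{\sqrt{2} \sqrt{\pi}}{2 e^{\frac{1}{50}}}$

Treat the cosine frequency as a parameter and define $I(b) = \int_{-\infty}^{\infty} - e^{- 2 t^{2}} \cos{\left(b t \right)} \, dt$.

Differentiating under the integral sign,
$$I'(b) = \int_{-\infty}^{\infty} t e^{- 2 t^{2}} \sin{\left(b t \right)} \, dt.$$

Integrate $\int_{-\infty}^{\infty} t \sin(b t)\, e^{- 2 t^{2}}\, dt$ by parts with $u = \sin(b t)$ and $dv = t\, e^{- 2 t^{2}}\, dt$, giving $v = - \frac{e^{- 2 t^{2}}}{4}$. The boundary term vanishes and
$$\int_{-\infty}^{\infty} t \sin(b t)\, e^{- 2 t^{2}}\, dt = \frac{b}{4} \int_{-\infty}^{\infty} \cos(b t)\, e^{- 2 t^{2}}\, dt,$$
so $I'(b) = - \frac{b}{4}\, I(b)$.

This is a separable first-order ODE; solving with the initial condition $I(0) = \int_{-\infty}^{\infty} - e^{- 2 t^{2}}\,dt = - \frac{\sqrt{2} \sqrt{\pi}}{2}$ gives
$$I(b) = - \frac{\sqrt{2} \sqrt{\pi} e^{- \frac{b^{2}}{8}}}{2}.$$

Setting $b = \frac{2}{5}$:
$$I = - \frac{\sqrt{2} \sqrt{\pi}}{2 e^{\frac{1}{50}}}.$$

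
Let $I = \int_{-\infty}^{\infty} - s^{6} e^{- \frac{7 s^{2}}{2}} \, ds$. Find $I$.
$- \frac{15 \sqrt{14} \sqrt{\pi}}{2401}$

Start from the elementary integral
$$J(a) = \int_{-\infty}^{\infty} - e^{- a s^{2}} \, ds = - \frac{\sqrt{\pi}}{\sqrt{a}}.$$

Differentiating under the integral sign brings down a factor of $(-s^2)$:
$$\frac{dJ}{da} = \int_{-\infty}^{\infty} s^{2} e^{- a s^{2}} \, ds = \frac{\sqrt{\pi}}{2 a^{\frac{3}{2}}}.$$

Repeating $3$ times in total — each differentiation brings down another $(-s^2)$ — gives
$$\frac{d^{3}J}{da^{3}} = \int_{-\infty}^{\infty} s^{6} e^{- a s^{2}} \, ds = \frac{15 \sqrt{\pi}}{8 a^{\frac{7}{2}}},$$
and the integrand here is $(-1)^{3}$ times the target integrand, so $I = (-1)^{3}\,\frac{d^{3}J}{da^{3}} = - \frac{15 \sqrt{\pi}}{8 a^{\frac{7}{2}}}$.

Setting $a = \frac{7}{2}$:
$$I = - \frac{15 \sqrt{14} \sqrt{\pi}}{2401}.$$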